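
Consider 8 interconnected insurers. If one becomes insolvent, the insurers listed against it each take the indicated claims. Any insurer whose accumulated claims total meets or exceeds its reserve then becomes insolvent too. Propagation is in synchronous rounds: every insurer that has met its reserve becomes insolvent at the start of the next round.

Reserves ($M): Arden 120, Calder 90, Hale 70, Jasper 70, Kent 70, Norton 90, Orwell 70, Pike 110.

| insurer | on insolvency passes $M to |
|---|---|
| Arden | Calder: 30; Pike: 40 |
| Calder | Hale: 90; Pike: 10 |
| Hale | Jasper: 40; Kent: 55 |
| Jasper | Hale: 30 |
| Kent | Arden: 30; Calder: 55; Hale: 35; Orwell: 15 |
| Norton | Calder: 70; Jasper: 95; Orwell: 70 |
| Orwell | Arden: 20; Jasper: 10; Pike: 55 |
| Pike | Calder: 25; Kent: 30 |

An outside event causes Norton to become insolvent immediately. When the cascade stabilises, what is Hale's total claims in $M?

30

Round 1 — Norton becomes insolvent (initial).
  Calder: +70 → 70 < 90
  Jasper: +95 → 95 ≥ 70
  Orwell: +70 → 70 ≥ 70
Round 2 — Jasper, Orwell become insolvent.
  Arden: +20 → 20 < 120
  Hale: +30 → 30 < 70
  Pike: +55 → 55 < 110
No further insolvencies.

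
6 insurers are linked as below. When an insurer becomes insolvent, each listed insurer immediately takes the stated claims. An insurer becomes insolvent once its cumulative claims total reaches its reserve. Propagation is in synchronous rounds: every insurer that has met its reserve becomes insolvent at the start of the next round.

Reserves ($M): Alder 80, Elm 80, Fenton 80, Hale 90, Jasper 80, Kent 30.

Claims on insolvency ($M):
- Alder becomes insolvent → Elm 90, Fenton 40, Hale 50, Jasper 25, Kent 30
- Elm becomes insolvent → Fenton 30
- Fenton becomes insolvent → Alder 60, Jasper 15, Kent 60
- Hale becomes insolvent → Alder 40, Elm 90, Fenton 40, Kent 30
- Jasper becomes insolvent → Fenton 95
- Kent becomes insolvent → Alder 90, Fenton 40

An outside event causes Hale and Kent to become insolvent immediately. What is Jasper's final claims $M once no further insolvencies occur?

40

Round 1 — Hale, Kent become insolvent (initial).
  Alder: +40+90 → 130 ≥ 80
  Elm: +90 → 90 ≥ 80
  Fenton: +40+40 → 80 ≥ 80
Round 2 — Alder, Elm, Fenton become insolvent.
  Jasper: +25+15 → 40 < 80
No further insolvencies.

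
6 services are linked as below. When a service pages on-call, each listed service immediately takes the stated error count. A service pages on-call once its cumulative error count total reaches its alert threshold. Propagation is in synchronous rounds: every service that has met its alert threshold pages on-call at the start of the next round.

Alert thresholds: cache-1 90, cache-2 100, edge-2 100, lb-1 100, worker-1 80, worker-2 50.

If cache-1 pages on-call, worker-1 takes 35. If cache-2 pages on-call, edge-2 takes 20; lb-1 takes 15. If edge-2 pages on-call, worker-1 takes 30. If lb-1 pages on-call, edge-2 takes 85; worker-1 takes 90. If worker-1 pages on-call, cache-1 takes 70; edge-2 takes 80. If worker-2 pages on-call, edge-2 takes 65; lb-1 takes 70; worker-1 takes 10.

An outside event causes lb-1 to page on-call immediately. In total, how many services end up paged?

Round 1 — lb-1 pages on-call (initial).
  edge-2: +85 → 85 < 100
  worker-1: +90 → 90 ≥ 80
Round 2 — worker-1 pages on-call.
  cache-1: +70 → 70 < 90
  edge-2: +80 → 165 ≥ 100
Round 3 — edge-2 pages on-call.
No further pages.

3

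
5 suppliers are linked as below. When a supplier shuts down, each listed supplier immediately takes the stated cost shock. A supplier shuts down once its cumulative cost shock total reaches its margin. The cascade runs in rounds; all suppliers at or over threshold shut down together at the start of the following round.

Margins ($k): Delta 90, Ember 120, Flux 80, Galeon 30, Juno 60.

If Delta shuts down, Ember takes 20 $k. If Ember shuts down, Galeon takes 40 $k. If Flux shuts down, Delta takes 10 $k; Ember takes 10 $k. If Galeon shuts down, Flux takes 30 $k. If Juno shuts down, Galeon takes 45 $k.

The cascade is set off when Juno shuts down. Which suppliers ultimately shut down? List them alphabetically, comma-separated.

Galeon, Juno

Round 1 — Juno shuts down (initial).
  Galeon: +45 → 45 ≥ 30
Round 2 — Galeon shuts down.
  Flux: +30 → 30 < 80
No further shutdowns.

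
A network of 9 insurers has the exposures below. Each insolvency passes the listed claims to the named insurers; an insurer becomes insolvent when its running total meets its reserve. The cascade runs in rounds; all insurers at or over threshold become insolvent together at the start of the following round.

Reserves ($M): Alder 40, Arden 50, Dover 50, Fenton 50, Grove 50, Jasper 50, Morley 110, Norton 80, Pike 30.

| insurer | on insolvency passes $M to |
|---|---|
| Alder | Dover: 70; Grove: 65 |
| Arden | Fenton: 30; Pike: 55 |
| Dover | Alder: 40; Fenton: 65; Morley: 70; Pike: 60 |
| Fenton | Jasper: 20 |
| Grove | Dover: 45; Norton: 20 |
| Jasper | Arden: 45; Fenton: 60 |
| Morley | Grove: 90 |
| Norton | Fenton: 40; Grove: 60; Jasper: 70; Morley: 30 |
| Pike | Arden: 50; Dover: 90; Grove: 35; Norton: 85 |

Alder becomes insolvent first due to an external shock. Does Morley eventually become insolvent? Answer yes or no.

no

Round 1 — Alder becomes insolvent (initial).
  Dover: +70 → 70 ≥ 50
  Grove: +65 → 65 ≥ 50
Round 2 — Dover, Grove become insolvent.
  Fenton: +65 → 65 ≥ 50
  Morley: +70 → 70 < 110
  Norton: +20 → 20 < 80
  Pike: +60 → 60 ≥ 30
Round 3 — Fenton, Pike become insolvent.
  Arden: +50 → 50 ≥ 50
  Jasper: +20 → 20 < 50
  Norton: +85 → 105 ≥ 80
Round 4 — Arden, Norton become insolvent.
  Jasper: +70 → 90 ≥ 50
  Morley: +30 → 100 < 110
Round 5 — Jasper becomes insolvent.
No further insolvencies.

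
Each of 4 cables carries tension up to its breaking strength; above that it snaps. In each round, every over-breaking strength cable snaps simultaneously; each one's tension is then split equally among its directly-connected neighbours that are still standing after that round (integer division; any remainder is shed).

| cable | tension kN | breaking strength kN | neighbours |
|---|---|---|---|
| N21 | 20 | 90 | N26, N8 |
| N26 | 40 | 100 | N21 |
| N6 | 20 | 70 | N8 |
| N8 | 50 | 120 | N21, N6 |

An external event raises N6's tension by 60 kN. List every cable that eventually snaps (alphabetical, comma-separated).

Round 1 — N6 at 80 > 70. N6 snaps.
  N6 sheds 80 kN to N8: 80 each.
    N8: 50+80 = 130 > 120
Round 2 — N8 snaps.
  N8 sheds 130 kN to N21: 130 each.
    N21: 20+130 = 150 > 90
Round 3 — N21 snaps.
  N21 sheds 150 kN to N26: 150 each.
    N26: 40+150 = 190 > 100
Round 4 — N26 snaps.
  N26 sheds 190 kN: no online neighbours, lost.
No further breaks.

N21, N26, N6, N8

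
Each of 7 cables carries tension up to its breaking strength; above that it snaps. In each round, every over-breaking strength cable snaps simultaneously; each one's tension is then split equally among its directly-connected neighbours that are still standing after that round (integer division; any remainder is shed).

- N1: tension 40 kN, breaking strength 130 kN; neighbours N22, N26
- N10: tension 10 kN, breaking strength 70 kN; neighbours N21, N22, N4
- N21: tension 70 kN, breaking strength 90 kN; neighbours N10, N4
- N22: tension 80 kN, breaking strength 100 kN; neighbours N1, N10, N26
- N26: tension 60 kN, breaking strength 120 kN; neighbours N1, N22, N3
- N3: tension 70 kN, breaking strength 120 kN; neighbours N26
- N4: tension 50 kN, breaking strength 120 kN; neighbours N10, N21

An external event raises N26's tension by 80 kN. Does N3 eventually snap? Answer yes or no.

no

Round 1 — N26 at 140 > 120. N26 snaps.
  N26 sheds 140 kN to N1, N22, N3: 46 each (2 lost).
    N1: 40+46 = 86 ≤ 130
    N22: 80+46 = 126 > 100
    N3: 70+46 = 116 ≤ 120
Round 2 — N22 snaps.
  N22 sheds 126 kN to N1, N10: 63 each.
    N1: 86+63 = 149 > 130
    N10: 10+63 = 73 > 70
Round 3 — N1, N10 snap.
  N1 sheds 149 kN: no online neighbours, lost.
  N10 sheds 73 kN to N21, N4: 36 each (1 lost).
    N21: 70+36 = 106 > 90
    N4: 50+36 = 86 ≤ 120
Round 4 — N21 snaps.
  N21 sheds 106 kN to N4: 106 each.
    N4: 86+106 = 192 > 120
Round 5 — N4 snaps.
  N4 sheds 192 kN: no online neighbours, lost.
No further breaks.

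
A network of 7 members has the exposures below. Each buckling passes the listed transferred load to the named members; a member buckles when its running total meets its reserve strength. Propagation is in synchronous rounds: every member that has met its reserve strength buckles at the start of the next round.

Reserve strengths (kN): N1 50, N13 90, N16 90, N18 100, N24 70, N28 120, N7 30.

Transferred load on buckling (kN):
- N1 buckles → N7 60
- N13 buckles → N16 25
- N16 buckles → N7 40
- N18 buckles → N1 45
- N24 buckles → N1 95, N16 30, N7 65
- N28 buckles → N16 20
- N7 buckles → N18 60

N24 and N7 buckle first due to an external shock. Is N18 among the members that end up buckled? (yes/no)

Round 1 — N24, N7 buckle (initial).
  N1: +95 → 95 ≥ 50
  N16: +30 → 30 < 90
  N18: +60 → 60 < 100
Round 2 — N1 buckles.
No further bucklings.

no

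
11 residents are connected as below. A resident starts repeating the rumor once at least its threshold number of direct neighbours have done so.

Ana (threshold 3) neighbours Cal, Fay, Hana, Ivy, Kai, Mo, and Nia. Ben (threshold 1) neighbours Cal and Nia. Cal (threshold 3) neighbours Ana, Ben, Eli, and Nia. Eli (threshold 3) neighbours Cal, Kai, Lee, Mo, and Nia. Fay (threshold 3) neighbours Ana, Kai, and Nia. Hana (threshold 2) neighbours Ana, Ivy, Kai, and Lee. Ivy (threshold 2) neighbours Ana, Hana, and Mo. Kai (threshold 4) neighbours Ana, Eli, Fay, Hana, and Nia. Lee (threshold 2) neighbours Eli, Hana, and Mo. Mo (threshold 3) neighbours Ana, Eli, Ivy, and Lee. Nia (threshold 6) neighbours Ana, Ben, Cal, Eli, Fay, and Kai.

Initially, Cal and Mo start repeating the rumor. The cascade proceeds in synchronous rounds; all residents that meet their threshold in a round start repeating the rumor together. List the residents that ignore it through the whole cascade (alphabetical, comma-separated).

Round 1 — Cal, Mo start repeating the rumor (initial).
Round 2 — checking thresholds:
  Ana: 2 of 7 neighbours < 3, not yet.
  Ben: 1 of 2 neighbours ≥ 1, starts repeating the rumor.
  Eli: 2 of 5 neighbours < 3, not yet.
  Ivy: 1 of 3 neighbours < 2, not yet.
  Lee: 1 of 3 neighbours < 2, not yet.
  Nia: 1 of 6 neighbours < 6, not yet.
Round 3 — no new spreads; cascade stops.

Ana, Eli, Fay, Hana, Ivy, Kai, Lee, Nia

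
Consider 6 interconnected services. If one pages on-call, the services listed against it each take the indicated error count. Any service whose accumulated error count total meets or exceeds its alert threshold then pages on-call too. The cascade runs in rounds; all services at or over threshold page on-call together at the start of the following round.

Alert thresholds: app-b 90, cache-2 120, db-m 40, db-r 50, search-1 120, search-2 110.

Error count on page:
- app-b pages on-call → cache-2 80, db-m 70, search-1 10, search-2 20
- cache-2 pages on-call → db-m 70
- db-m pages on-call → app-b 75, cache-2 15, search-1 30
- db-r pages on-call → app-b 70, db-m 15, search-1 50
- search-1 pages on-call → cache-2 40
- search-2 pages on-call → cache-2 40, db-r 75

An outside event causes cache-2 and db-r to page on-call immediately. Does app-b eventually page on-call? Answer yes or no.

yes

Round 1 — cache-2, db-r page on-call (initial).
  app-b: +70 → 70 < 90
  db-m: +70+15 → 85 ≥ 40
  search-1: +50 → 50 < 120
Round 2 — db-m pages on-call.
  app-b: +75 → 145 ≥ 90
  search-1: +30 → 80 < 120
Round 3 — app-b pages on-call.
  search-1: +10 → 90 < 120
  search-2: +20 → 20 < 110
No further pages.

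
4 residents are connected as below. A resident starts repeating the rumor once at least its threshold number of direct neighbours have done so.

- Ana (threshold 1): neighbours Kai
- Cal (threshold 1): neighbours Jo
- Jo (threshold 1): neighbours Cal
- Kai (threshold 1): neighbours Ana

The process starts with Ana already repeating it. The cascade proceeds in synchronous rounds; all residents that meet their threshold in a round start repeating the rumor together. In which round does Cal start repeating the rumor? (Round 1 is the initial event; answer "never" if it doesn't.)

Round 1 — Ana starts repeating the rumor (initial).
Round 2 — checking thresholds:
  Kai: 1 of 1 neighbours ≥ 1, starts repeating the rumor.
Round 3 — no new spreads; cascade stops.

never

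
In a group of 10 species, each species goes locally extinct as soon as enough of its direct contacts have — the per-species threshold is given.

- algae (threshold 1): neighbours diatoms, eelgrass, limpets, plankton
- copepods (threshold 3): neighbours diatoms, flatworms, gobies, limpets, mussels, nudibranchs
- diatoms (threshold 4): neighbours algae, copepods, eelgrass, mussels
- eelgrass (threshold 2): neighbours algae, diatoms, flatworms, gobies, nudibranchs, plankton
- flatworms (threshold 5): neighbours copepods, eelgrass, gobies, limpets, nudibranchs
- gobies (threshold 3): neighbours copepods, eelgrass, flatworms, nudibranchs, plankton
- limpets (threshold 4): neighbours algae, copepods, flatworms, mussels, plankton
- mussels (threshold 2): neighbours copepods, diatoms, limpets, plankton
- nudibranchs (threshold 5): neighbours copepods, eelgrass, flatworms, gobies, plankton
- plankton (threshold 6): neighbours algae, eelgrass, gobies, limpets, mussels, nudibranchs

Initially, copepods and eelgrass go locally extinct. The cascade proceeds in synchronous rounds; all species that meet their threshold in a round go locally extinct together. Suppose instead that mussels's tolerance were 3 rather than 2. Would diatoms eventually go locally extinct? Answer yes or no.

no

With mussels's tolerance at 3:
Round 1 — copepods, eelgrass go locally extinct (initial).
Round 2 — checking thresholds:
  algae: 1 of 4 neighbours ≥ 1, goes locally extinct.
  diatoms: 2 of 4 neighbours < 4, holds.
  flatworms: 2 of 5 neighbours < 5, holds.
  gobies: 2 of 5 neighbours < 3, holds.
  limpets: 1 of 5 neighbours < 4, holds.
  mussels: 1 of 4 neighbours < 3, holds.
  nudibranchs: 2 of 5 neighbours < 5, holds.
  plankton: 1 of 6 neighbours < 6, holds.
Round 3 — no new extinctions; cascade stops.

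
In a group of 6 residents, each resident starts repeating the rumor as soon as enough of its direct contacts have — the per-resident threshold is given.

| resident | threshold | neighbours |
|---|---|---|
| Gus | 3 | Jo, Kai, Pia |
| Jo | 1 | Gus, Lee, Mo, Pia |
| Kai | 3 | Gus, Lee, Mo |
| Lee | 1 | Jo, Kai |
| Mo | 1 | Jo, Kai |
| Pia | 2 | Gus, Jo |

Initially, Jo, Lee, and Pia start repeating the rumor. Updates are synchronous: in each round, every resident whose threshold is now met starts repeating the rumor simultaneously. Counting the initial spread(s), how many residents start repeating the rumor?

Round 1 — Jo, Lee, Pia start repeating the rumor (initial).
Round 2 — checking thresholds:
  Gus: 2 of 3 neighbours < 3, holds.
  Kai: 1 of 3 neighbours < 3, holds.
  Mo: 1 of 2 neighbours ≥ 1, starts repeating the rumor.
Round 3 — no new spreads; cascade stops.

4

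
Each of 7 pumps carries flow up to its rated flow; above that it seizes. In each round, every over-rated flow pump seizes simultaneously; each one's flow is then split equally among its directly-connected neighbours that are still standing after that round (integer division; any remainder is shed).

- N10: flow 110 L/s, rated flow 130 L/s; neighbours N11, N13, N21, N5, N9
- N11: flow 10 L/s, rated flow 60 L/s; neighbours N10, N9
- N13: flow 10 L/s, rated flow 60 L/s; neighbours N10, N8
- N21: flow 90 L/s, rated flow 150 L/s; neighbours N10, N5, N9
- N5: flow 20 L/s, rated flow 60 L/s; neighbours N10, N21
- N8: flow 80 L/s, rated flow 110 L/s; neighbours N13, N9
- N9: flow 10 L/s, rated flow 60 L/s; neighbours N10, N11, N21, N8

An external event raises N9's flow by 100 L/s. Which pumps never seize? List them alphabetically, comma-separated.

N13, N8

Round 1 — N9 at 110 > 60. N9 seizes.
  N9 sheds 110 L/s to N10, N11, N21, N8: 27 each (2 lost).
    N10: 110+27 = 137 > 130
    N11: 10+27 = 37 ≤ 60
    N21: 90+27 = 117 ≤ 150
    N8: 80+27 = 107 ≤ 110
Round 2 — N10 seizes.
  N10 sheds 137 L/s to N11, N13, N21, N5: 34 each (1 lost).
    N11: 37+34 = 71 > 60
    N13: 10+34 = 44 ≤ 60
    N21: 117+34 = 151 > 150
    N5: 20+34 = 54 ≤ 60
Round 3 — N11, N21 seize.
  N11 sheds 71 L/s: no online neighbours, lost.
  N21 sheds 151 L/s to N5: 151 each.
    N5: 54+151 = 205 > 60
Round 4 — N5 seizes.
  N5 sheds 205 L/s: no online neighbours, lost.
No further seizures.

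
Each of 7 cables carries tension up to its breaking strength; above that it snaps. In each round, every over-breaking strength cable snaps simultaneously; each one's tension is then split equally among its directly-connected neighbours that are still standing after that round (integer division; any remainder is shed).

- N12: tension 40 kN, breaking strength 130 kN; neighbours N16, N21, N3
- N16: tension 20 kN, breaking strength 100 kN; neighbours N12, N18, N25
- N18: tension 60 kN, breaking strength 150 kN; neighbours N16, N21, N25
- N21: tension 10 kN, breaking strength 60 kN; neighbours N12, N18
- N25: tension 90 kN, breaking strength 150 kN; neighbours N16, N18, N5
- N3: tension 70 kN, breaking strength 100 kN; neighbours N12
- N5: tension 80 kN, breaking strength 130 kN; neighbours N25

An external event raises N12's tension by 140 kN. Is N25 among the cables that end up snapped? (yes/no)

no

Round 1 — N12 at 180 > 130. N12 snaps.
  N12 sheds 180 kN to N16, N21, N3: 60 each.
    N16: 20+60 = 80 ≤ 100
    N21: 10+60 = 70 > 60
    N3: 70+60 = 130 > 100
Round 2 — N21, N3 snap.
  N21 sheds 70 kN to N18: 70 each.
    N18: 60+70 = 130 ≤ 150
  N3 sheds 130 kN: no online neighbours, lost.
No further breaks.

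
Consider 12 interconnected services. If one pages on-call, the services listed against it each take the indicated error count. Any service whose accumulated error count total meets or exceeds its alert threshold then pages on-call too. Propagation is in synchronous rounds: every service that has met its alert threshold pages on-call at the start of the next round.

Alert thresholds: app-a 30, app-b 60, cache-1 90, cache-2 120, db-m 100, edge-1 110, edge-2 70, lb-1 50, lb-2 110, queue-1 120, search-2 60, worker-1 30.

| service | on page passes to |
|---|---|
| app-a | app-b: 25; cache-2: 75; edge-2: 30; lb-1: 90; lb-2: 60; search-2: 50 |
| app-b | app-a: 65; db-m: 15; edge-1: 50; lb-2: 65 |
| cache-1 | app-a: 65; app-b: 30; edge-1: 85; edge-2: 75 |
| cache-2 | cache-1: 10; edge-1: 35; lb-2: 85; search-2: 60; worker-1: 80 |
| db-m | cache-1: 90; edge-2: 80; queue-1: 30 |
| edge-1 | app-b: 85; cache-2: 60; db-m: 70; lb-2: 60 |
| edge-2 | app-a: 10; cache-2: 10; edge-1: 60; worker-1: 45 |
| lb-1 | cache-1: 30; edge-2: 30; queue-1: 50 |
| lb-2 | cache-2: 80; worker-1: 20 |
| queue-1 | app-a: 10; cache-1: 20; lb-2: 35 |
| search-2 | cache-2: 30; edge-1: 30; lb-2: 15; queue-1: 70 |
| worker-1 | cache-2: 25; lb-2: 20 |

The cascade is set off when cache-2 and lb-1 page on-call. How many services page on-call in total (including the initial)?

Round 1 — cache-2, lb-1 page on-call (initial).
  cache-1: +10+30 → 40 < 90
  edge-1: +35 → 35 < 110
  edge-2: +30 → 30 < 70
  lb-2: +85 → 85 < 110
  queue-1: +50 → 50 < 120
  search-2: +60 → 60 ≥ 60
  worker-1: +80 → 80 ≥ 30
Round 2 — search-2, worker-1 page on-call.
  edge-1: +30 → 65 < 110
  lb-2: +15+20 → 120 ≥ 110
  queue-1: +70 → 120 ≥ 120
Round 3 — lb-2, queue-1 page on-call.
  app-a: +10 → 10 < 30
  cache-1: +20 → 60 < 90
No further pages.

6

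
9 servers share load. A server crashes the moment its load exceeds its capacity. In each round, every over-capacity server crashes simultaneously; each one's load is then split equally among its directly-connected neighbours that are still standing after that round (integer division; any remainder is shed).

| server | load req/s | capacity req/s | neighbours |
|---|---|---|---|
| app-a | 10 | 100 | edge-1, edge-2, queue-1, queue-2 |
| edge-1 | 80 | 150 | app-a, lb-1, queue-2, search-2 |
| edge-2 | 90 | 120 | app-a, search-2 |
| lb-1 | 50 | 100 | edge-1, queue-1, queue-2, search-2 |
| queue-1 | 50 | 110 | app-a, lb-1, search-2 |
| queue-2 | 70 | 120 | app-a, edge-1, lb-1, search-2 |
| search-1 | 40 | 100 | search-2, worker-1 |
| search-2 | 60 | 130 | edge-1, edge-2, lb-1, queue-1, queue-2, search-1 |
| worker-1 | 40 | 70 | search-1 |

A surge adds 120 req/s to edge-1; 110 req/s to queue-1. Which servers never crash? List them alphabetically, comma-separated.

Round 1 — edge-1 at 200 > 150; queue-1 at 160 > 110. edge-1, queue-1 crash.
  edge-1 sheds 200 req/s to app-a, lb-1, queue-2, search-2: 50 each.
    app-a: 10+50 = 60 ≤ 100
    lb-1: 50+50 = 100 ≤ 100
    queue-2: 70+50 = 120 ≤ 120
    search-2: 60+50 = 110 ≤ 130
  queue-1 sheds 160 req/s to app-a, lb-1, search-2: 53 each (1 lost).
    app-a: 60+53 = 113 > 100
    lb-1: 100+53 = 153 > 100
    search-2: 110+53 = 163 > 130
Round 2 — app-a, lb-1, search-2 crash.
  app-a sheds 113 req/s to edge-2, queue-2: 56 each (1 lost).
    edge-2: 90+56 = 146 > 120
    queue-2: 120+56 = 176 > 120
  lb-1 sheds 153 req/s to queue-2: 153 each.
    queue-2: 176+153 = 329 > 120
  search-2 sheds 163 req/s to edge-2, queue-2, search-1: 54 each (1 lost).
    edge-2: 146+54 = 200 > 120
    queue-2: 329+54 = 383 > 120
    search-1: 40+54 = 94 ≤ 100
Round 3 — edge-2, queue-2 crash.
  edge-2 sheds 200 req/s: no online neighbours, lost.
  queue-2 sheds 383 req/s: no online neighbours, lost.
No further crashes.

search-1, worker-1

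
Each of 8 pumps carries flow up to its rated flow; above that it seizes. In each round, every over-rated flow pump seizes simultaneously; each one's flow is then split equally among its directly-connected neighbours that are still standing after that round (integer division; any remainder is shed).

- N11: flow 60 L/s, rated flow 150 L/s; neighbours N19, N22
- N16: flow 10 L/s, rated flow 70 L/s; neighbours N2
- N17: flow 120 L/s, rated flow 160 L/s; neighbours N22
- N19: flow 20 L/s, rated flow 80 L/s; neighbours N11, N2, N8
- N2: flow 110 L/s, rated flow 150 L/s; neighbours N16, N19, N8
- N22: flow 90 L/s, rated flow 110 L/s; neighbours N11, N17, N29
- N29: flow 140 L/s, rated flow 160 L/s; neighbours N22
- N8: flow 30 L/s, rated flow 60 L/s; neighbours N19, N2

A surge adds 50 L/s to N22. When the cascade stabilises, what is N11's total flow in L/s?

106

Round 1 — N22 at 140 > 110. N22 seizes.
  N22 sheds 140 L/s to N11, N17, N29: 46 each (2 lost).
    N11: 60+46 = 106 ≤ 150
    N17: 120+46 = 166 > 160
    N29: 140+46 = 186 > 160
Round 2 — N17, N29 seize.
  N17 sheds 166 L/s: no online neighbours, lost.
  N29 sheds 186 L/s: no online neighbours, lost.
No further seizures.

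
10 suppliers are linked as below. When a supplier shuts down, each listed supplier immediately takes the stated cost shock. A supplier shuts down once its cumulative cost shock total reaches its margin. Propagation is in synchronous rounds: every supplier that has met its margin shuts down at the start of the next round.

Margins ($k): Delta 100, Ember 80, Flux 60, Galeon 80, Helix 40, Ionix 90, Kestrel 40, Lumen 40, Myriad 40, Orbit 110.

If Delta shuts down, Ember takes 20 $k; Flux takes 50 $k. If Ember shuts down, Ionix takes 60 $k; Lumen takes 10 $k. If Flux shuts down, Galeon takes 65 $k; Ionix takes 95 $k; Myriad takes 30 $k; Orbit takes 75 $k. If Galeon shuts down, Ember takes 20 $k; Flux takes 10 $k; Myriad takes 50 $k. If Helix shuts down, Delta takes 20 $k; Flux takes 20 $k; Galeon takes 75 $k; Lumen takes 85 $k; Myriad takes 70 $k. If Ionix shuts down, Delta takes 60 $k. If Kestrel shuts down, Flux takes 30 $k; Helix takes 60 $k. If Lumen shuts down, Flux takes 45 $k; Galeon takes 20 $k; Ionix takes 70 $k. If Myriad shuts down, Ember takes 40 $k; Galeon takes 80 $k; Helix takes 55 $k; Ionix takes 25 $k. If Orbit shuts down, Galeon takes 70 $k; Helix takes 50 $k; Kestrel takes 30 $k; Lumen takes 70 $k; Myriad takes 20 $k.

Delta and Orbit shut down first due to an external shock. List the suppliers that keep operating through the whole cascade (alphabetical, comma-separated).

Round 1 — Delta, Orbit shut down (initial).
  Ember: +20 → 20 < 80
  Flux: +50 → 50 < 60
  Galeon: +70 → 70 < 80
  Helix: +50 → 50 ≥ 40
  Kestrel: +30 → 30 < 40
  Lumen: +70 → 70 ≥ 40
  Myriad: +20 → 20 < 40
Round 2 — Helix, Lumen shut down.
  Flux: +20+45 → 115 ≥ 60
  Galeon: +75+20 → 165 ≥ 80
  Ionix: +70 → 70 < 90
  Myriad: +70 → 90 ≥ 40
Round 3 — Flux, Galeon, Myriad shut down.
  Ember: +20+40 → 80 ≥ 80
  Ionix: +95+25 → 190 ≥ 90
Round 4 — Ember, Ionix shut down.
No further shutdowns.

Kestrel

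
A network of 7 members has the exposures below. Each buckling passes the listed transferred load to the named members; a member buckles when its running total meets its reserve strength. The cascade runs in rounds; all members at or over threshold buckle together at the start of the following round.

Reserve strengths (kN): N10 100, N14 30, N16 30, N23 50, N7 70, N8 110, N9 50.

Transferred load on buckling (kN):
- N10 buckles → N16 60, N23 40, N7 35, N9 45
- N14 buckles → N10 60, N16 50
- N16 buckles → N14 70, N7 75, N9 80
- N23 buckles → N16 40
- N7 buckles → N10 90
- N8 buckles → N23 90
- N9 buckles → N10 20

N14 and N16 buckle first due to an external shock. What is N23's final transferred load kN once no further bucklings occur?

Round 1 — N14, N16 buckle (initial).
  N10: +60 → 60 < 100
  N7: +75 → 75 ≥ 70
  N9: +80 → 80 ≥ 50
Round 2 — N7, N9 buckle.
  N10: +90+20 → 170 ≥ 100
Round 3 — N10 buckles.
  N23: +40 → 40 < 50
No further bucklings.

40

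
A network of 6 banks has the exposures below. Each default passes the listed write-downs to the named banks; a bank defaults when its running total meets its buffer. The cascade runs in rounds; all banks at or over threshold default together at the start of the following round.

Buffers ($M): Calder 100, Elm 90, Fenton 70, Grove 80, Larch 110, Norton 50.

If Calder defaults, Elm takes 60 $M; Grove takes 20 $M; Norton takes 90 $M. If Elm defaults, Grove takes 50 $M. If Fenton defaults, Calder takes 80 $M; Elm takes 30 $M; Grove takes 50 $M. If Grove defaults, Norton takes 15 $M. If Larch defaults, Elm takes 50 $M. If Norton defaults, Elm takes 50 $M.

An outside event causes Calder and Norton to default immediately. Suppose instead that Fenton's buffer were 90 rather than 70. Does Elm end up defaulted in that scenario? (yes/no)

With Fenton's buffer at 90:
Round 1 — Calder, Norton default (initial).
  Elm: +60+50 → 110 ≥ 90
  Grove: +20 → 20 < 80
Round 2 — Elm defaults.
  Grove: +50 → 70 < 80
No further defaults.

yes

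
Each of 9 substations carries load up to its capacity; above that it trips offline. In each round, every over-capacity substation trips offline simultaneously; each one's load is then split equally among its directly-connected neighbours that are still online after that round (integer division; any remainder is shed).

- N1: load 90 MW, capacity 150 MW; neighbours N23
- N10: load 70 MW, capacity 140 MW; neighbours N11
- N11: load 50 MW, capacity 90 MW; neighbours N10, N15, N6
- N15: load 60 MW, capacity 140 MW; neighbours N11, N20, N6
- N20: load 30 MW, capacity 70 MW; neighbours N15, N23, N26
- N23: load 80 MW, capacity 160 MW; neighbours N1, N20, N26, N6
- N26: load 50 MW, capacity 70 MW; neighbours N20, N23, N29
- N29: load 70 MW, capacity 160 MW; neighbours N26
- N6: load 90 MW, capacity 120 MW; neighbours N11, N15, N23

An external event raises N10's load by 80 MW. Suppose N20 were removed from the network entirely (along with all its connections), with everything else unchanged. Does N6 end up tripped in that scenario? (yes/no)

yes

With N20 removed:
Round 1 — N10 at 150 > 140. N10 trips offline.
  N10 sheds 150 MW to N11: 150 each.
    N11: 50+150 = 200 > 90
Round 2 — N11 trips offline.
  N11 sheds 200 MW to N15, N6: 100 each.
    N15: 60+100 = 160 > 140
    N6: 90+100 = 190 > 120
Round 3 — N15, N6 trip offline.
  N15 sheds 160 MW: no online neighbours, lost.
  N6 sheds 190 MW to N23: 190 each.
    N23: 80+190 = 270 > 160
Round 4 — N23 trips offline.
  N23 sheds 270 MW to N1, N26: 135 each.
    N1: 90+135 = 225 > 150
    N26: 50+135 = 185 > 70
Round 5 — N1, N26 trip offline.
  N1 sheds 225 MW: no online neighbours, lost.
  N26 sheds 185 MW to N29: 185 each.
    N29: 70+185 = 255 > 160
Round 6 — N29 trips offline.
  N29 sheds 255 MW: no online neighbours, lost.
No further trips.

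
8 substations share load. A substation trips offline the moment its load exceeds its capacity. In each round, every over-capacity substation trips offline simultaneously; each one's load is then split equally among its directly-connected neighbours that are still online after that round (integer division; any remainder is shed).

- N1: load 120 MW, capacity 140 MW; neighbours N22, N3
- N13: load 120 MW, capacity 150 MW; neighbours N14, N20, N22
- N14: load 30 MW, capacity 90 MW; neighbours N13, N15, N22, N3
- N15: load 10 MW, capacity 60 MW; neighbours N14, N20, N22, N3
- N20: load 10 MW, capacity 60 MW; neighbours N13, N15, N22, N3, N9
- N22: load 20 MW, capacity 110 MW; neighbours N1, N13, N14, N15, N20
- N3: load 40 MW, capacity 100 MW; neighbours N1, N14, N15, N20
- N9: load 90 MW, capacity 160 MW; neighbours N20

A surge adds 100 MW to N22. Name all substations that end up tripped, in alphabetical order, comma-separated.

N1, N13, N14, N15, N20, N22, N3

Round 1 — N22 at 120 > 110. N22 trips offline.
  N22 sheds 120 MW to N1, N13, N14, N15, N20: 24 each.
    N1: 120+24 = 144 > 140
    N13: 120+24 = 144 ≤ 150
    N14: 30+24 = 54 ≤ 90
    N15: 10+24 = 34 ≤ 60
    N20: 10+24 = 34 ≤ 60
Round 2 — N1 trips offline.
  N1 sheds 144 MW to N3: 144 each.
    N3: 40+144 = 184 > 100
Round 3 — N3 trips offline.
  N3 sheds 184 MW to N14, N15, N20: 61 each (1 lost).
    N14: 54+61 = 115 > 90
    N15: 34+61 = 95 > 60
    N20: 34+61 = 95 > 60
Round 4 — N14, N15, N20 trip offline.
  N14 sheds 115 MW to N13: 115 each.
    N13: 144+115 = 259 > 150
  N15 sheds 95 MW: no online neighbours, lost.
  N20 sheds 95 MW to N13, N9: 47 each (1 lost).
    N13: 259+47 = 306 > 150
    N9: 90+47 = 137 ≤ 160
Round 5 — N13 trips offline.
  N13 sheds 306 MW: no online neighbours, lost.
No further trips.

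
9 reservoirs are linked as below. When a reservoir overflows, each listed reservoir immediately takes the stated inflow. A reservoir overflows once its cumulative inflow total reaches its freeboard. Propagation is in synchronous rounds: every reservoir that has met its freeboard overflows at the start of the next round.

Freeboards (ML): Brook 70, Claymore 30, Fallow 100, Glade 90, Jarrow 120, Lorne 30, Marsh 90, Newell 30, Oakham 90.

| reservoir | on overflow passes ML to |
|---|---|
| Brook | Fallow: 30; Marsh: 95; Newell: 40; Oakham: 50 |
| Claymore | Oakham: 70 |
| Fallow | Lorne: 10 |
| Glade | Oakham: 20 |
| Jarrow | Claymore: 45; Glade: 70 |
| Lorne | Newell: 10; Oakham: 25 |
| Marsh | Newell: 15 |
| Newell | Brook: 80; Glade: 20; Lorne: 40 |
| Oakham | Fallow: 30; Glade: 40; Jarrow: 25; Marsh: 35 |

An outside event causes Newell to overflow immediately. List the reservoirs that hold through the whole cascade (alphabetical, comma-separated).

Round 1 — Newell overflows (initial).
  Brook: +80 → 80 ≥ 70
  Glade: +20 → 20 < 90
  Lorne: +40 → 40 ≥ 30
Round 2 — Brook, Lorne overflow.
  Fallow: +30 → 30 < 100
  Marsh: +95 → 95 ≥ 90
  Oakham: +50+25 → 75 < 90
Round 3 — Marsh overflows.
No further overflows.

Claymore, Fallow, Glade, Jarrow, Oakham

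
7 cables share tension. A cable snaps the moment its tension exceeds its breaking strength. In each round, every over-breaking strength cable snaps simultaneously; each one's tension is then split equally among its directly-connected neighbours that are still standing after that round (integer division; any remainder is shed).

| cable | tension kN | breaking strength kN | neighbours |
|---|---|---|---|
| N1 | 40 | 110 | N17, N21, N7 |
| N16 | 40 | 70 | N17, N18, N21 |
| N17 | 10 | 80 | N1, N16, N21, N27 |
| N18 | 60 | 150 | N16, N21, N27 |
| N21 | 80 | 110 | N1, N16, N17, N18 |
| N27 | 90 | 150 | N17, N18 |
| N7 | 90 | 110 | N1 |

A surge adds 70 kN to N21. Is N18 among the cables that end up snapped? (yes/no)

Round 1 — N21 at 150 > 110. N21 snaps.
  N21 sheds 150 kN to N1, N16, N17, N18: 37 each (2 lost).
    N1: 40+37 = 77 ≤ 110
    N16: 40+37 = 77 > 70
    N17: 10+37 = 47 ≤ 80
    N18: 60+37 = 97 ≤ 150
Round 2 — N16 snaps.
  N16 sheds 77 kN to N17, N18: 38 each (1 lost).
    N17: 47+38 = 85 > 80
    N18: 97+38 = 135 ≤ 150
Round 3 — N17 snaps.
  N17 sheds 85 kN to N1, N27: 42 each (1 lost).
    N1: 77+42 = 119 > 110
    N27: 90+42 = 132 ≤ 150
Round 4 — N1 snaps.
  N1 sheds 119 kN to N7: 119 each.
    N7: 90+119 = 209 > 110
Round 5 — N7 snaps.
  N7 sheds 209 kN: no online neighbours, lost.
No further breaks.

no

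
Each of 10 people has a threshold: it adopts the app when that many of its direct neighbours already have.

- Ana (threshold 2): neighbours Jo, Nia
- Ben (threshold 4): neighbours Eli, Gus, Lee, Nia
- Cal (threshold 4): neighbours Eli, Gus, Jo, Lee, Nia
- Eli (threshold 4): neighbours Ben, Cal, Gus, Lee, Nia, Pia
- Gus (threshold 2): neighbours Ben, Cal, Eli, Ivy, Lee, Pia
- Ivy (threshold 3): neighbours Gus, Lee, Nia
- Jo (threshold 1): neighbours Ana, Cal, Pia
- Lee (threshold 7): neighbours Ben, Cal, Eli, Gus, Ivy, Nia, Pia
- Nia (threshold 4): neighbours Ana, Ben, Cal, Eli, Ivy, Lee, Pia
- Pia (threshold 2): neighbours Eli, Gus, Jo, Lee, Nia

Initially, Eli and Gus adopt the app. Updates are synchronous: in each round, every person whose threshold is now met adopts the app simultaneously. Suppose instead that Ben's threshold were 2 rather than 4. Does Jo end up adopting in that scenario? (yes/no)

yes

With Ben's threshold at 2:
Round 1 — Eli, Gus adopt the app (initial).
Round 2 — checking thresholds:
  Ben: 2 of 4 neighbours ≥ 2, adopts the app.
  Cal: 2 of 5 neighbours < 4, not yet.
  Ivy: 1 of 3 neighbours < 3, not yet.
  Lee: 2 of 7 neighbours < 7, not yet.
  Nia: 1 of 7 neighbours < 4, not yet.
  Pia: 2 of 5 neighbours ≥ 2, adopts the app.
Round 3 — checking thresholds:
  Cal: 2 of 5 neighbours < 4, not yet.
  Ivy: 1 of 3 neighbours < 3, not yet.
  Jo: 1 of 3 neighbours ≥ 1, adopts the app.
  Lee: 4 of 7 neighbours < 7, not yet.
  Nia: 3 of 7 neighbours < 4, not yet.
Round 4 — no new adoptions; cascade stops.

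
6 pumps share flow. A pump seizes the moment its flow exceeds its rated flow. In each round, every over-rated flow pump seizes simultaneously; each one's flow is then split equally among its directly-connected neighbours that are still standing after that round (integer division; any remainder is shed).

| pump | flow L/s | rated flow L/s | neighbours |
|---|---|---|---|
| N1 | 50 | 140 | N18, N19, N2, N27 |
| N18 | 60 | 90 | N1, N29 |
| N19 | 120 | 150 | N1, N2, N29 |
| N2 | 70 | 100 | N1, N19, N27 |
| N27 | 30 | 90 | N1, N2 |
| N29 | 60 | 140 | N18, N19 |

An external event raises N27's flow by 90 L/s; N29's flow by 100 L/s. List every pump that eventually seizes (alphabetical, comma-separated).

N1, N18, N19, N2, N27, N29

Round 1 — N27 at 120 > 90; N29 at 160 > 140. N27, N29 seize.
  N27 sheds 120 L/s to N1, N2: 60 each.
    N1: 50+60 = 110 ≤ 140
    N2: 70+60 = 130 > 100
  N29 sheds 160 L/s to N18, N19: 80 each.
    N18: 60+80 = 140 > 90
    N19: 120+80 = 200 > 150
Round 2 — N18, N19, N2 seize.
  N18 sheds 140 L/s to N1: 140 each.
    N1: 110+140 = 250 > 140
  N19 sheds 200 L/s to N1: 200 each.
    N1: 250+200 = 450 > 140
  N2 sheds 130 L/s to N1: 130 each.
    N1: 450+130 = 580 > 140
Round 3 — N1 seizes.
  N1 sheds 580 L/s: no online neighbours, lost.
No further seizures.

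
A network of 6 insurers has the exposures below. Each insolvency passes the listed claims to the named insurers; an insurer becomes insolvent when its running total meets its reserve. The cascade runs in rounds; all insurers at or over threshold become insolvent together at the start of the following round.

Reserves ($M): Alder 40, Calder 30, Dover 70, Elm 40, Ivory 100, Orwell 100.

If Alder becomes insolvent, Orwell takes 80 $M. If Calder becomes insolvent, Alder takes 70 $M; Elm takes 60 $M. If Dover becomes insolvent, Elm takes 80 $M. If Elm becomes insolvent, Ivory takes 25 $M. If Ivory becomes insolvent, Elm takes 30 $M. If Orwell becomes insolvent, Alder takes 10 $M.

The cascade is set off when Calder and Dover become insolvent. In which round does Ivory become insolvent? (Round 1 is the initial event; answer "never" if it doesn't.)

Round 1 — Calder, Dover become insolvent (initial).
  Alder: +70 → 70 ≥ 40
  Elm: +60+80 → 140 ≥ 40
Round 2 — Alder, Elm become insolvent.
  Ivory: +25 → 25 < 100
  Orwell: +80 → 80 < 100
No further insolvencies.

never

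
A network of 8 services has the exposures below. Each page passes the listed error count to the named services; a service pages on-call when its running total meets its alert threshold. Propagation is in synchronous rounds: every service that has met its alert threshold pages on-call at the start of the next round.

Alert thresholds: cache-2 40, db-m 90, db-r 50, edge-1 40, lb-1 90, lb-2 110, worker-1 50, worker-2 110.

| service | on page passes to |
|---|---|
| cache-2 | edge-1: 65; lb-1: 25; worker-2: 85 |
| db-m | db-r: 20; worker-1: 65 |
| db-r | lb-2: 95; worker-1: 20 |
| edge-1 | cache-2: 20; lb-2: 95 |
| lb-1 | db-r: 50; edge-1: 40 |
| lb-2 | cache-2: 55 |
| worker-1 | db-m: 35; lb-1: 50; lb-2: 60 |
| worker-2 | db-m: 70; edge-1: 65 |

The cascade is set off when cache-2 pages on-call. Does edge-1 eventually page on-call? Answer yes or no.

Round 1 — cache-2 pages on-call (initial).
  edge-1: +65 → 65 ≥ 40
  lb-1: +25 → 25 < 90
  worker-2: +85 → 85 < 110
Round 2 — edge-1 pages on-call.
  lb-2: +95 → 95 < 110
No further pages.

yes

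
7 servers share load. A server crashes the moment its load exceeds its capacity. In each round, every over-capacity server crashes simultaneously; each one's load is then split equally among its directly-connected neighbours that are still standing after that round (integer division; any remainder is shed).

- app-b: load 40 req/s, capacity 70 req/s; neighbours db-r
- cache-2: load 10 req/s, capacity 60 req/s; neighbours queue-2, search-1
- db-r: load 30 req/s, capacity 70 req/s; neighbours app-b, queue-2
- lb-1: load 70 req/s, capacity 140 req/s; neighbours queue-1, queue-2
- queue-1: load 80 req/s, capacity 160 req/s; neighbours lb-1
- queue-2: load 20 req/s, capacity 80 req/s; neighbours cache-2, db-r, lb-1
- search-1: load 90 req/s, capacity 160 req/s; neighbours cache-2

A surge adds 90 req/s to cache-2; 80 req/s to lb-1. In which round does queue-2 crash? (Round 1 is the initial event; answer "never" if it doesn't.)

Round 1 — cache-2 at 100 > 60; lb-1 at 150 > 140. cache-2, lb-1 crash.
  cache-2 sheds 100 req/s to queue-2, search-1: 50 each.
    queue-2: 20+50 = 70 ≤ 80
    search-1: 90+50 = 140 ≤ 160
  lb-1 sheds 150 req/s to queue-1, queue-2: 75 each.
    queue-1: 80+75 = 155 ≤ 160
    queue-2: 70+75 = 145 > 80
Round 2 — queue-2 crashes.
  queue-2 sheds 145 req/s to db-r: 145 each.
    db-r: 30+145 = 175 > 70
Round 3 — db-r crashes.
  db-r sheds 175 req/s to app-b: 175 each.
    app-b: 40+175 = 215 > 70
Round 4 — app-b crashes.
  app-b sheds 215 req/s: no online neighbours, lost.
No further crashes.

2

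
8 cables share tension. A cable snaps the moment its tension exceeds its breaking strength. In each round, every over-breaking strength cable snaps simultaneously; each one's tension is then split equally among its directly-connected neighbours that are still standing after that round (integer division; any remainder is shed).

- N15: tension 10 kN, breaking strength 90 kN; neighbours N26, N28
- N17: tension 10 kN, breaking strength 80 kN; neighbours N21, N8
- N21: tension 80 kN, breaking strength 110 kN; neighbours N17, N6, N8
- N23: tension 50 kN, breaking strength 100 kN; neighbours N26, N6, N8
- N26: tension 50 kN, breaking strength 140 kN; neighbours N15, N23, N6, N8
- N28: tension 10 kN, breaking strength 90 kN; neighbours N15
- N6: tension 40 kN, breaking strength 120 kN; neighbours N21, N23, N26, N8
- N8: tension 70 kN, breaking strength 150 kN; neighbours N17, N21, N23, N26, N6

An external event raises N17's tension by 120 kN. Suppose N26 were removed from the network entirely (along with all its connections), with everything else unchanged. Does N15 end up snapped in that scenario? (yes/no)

With N26 removed:
Round 1 — N17 at 130 > 80. N17 snaps.
  N17 sheds 130 kN to N21, N8: 65 each.
    N21: 80+65 = 145 > 110
    N8: 70+65 = 135 ≤ 150
Round 2 — N21 snaps.
  N21 sheds 145 kN to N6, N8: 72 each (1 lost).
    N6: 40+72 = 112 ≤ 120
    N8: 135+72 = 207 > 150
Round 3 — N8 snaps.
  N8 sheds 207 kN to N23, N6: 103 each (1 lost).
    N23: 50+103 = 153 > 100
    N6: 112+103 = 215 > 120
Round 4 — N23, N6 snap.
  N23 sheds 153 kN: no online neighbours, lost.
  N6 sheds 215 kN: no online neighbours, lost.
No further breaks.

no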